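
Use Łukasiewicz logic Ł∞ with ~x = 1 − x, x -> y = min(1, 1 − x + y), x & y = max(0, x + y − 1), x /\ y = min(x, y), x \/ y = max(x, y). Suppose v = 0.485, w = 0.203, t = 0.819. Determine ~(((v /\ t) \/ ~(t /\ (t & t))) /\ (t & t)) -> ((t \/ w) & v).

0.789

v /\ t = min(0.485, 0.819) = 0.485
t & t = max(0, 0.819 + 0.819 − 1) = max(0, 0.638) = 0.638
t /\ (t & t) = min(0.819, 0.638) = 0.638
~(t /\ (t & t)) = 1 − 0.638 = 0.362
(v /\ t) \/ ~(t /\ (t & t)) = max(0.485, 0.362) = 0.485
((v /\ t) \/ ~(t /\ (t & t))) /\ (t & t) = min(0.485, 0.638) = 0.485
~(((v /\ t) \/ ~(t /\ (t & t))) /\ (t & t)) = 1 − 0.485 = 0.515
t \/ w = max(0.819, 0.203) = 0.819
(t \/ w) & v = max(0, 0.819 + 0.485 − 1) = max(0, 0.304) = 0.304
~(((v /\ t) \/ ~(t /\ (t & t))) /\ (t & t)) -> ((t \/ w) & v) = min(1, 1 − 0.515 + 0.304) = min(1, 0.789) = 0.789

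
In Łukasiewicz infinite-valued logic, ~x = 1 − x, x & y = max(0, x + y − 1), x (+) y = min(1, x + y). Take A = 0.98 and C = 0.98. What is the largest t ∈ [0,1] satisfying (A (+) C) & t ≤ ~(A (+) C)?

0.00

A (+) C = min(1, 0.98 + 0.98) = min(1, 1.96) = 1.00
So the left factor is A (+) C = 1.00.
~(A (+) C) = 1 − 1.00 = 0.00
So the right-hand bound is ~(A (+) C) = 0.00.
The residuum of the Łukasiewicz t-norm gives the supremum: min(1, 1 − 1.00 + 0.00).
1 − 1.00 + 0.00 = 0.00, so t = min(1, 0.00) = 0.00.
Check: 1.00 & 0.00 = max(0, 0.00) = 0.00 ≤ 0.00.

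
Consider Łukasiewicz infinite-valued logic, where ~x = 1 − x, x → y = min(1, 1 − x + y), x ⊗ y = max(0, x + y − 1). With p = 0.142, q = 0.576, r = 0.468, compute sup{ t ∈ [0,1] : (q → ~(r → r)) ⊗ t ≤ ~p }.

1.000

r → r = min(1, 1 − 0.468 + 0.468) = min(1, 1.000) = 1.000
~(r → r) = 1 − 1.000 = 0.000
q → ~(r → r) = min(1, 1 − 0.576 + 0.000) = min(1, 0.424) = 0.424
So the left factor is q → ~(r → r) = 0.424.
~p = 1 − 0.142 = 0.858
So the right-hand bound is ~p = 0.858.
The residuum of the Łukasiewicz t-norm gives the supremum: min(1, 1 − 0.424 + 0.858).
1 − 0.424 + 0.858 = 1.434, so t = min(1, 1.434) = 1.000.
Check: 0.424 ⊗ 1.000 = max(0, 0.424) = 0.424 ≤ 0.858.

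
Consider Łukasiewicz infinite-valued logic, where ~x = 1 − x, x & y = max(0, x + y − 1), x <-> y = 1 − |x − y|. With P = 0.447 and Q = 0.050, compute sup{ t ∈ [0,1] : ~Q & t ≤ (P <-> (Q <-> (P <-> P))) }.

~Q = 1 − 0.050 = 0.950
So the left factor is ~Q = 0.950.
P <-> P = 1 − |0.447 − 0.447| = 1 − 0.000 = 1.000
Q <-> (P <-> P) = 1 − |0.050 − 1.000| = 1 − 0.950 = 0.050
P <-> (Q <-> (P <-> P)) = 1 − |0.447 − 0.050| = 1 − 0.397 = 0.603
So the right-hand bound is P <-> (Q <-> (P <-> P)) = 0.603.
The residuum of the Łukasiewicz t-norm gives the supremum: min(1, 1 − 0.950 + 0.603).
1 − 0.950 + 0.603 = 0.653, so t = min(1, 0.653) = 0.653.
Check: 0.950 & 0.653 = max(0, 0.603) = 0.603 ≤ 0.603.

0.653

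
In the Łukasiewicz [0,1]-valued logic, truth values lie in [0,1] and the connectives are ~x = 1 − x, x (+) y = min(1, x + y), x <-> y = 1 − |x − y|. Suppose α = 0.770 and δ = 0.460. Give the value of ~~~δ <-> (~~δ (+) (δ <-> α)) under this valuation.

~δ = 1 − 0.460 = 0.540
~~δ = 1 − 0.540 = 0.460
~~~δ = 1 − 0.460 = 0.540
δ <-> α = 1 − |0.460 − 0.770| = 1 − 0.310 = 0.690
~~δ (+) (δ <-> α) = min(1, 0.460 + 0.690) = min(1, 1.150) = 1.000
~~~δ <-> (~~δ (+) (δ <-> α)) = 1 − |0.540 − 1.000| = 1 − 0.460 = 0.540

0.540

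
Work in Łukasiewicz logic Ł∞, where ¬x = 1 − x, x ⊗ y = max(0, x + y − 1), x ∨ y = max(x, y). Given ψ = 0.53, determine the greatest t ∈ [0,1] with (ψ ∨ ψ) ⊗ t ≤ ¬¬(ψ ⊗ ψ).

0.53

ψ ∨ ψ = max(0.53, 0.53) = 0.53
So the left factor is ψ ∨ ψ = 0.53.
ψ ⊗ ψ = max(0, 0.53 + 0.53 − 1) = max(0, 0.06) = 0.06
¬(ψ ⊗ ψ) = 1 − 0.06 = 0.94
¬¬(ψ ⊗ ψ) = 1 − 0.94 = 0.06
So the right-hand bound is ¬¬(ψ ⊗ ψ) = 0.06.
The residuum of the Łukasiewicz t-norm gives the supremum: min(1, 1 − 0.53 + 0.06).
1 − 0.53 + 0.06 = 0.53, so t = min(1, 0.53) = 0.53.
Check: 0.53 ⊗ 0.53 = max(0, 0.06) = 0.06 ≤ 0.06.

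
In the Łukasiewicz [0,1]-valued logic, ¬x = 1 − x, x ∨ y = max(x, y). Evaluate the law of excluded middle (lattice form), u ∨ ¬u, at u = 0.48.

¬u = 1 − 0.48 = 0.52
u ∨ ¬u = max(0.48, 0.52) = 0.52
(The value 0.52 < 1 shows this instance is not satisfied; not a Ł∞-tautology — its value is max(a, 1−a).)

0.52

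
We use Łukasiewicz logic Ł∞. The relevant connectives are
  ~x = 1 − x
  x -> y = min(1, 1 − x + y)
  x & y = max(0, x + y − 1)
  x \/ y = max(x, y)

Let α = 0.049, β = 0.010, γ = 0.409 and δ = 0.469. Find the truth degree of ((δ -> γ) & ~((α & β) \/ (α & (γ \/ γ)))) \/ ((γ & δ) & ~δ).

0.940

δ -> γ = min(1, 1 − 0.469 + 0.409) = min(1, 0.940) = 0.940
α & β = max(0, 0.049 + 0.010 − 1) = max(0, -0.941) = 0.000
γ \/ γ = max(0.409, 0.409) = 0.409
α & (γ \/ γ) = max(0, 0.049 + 0.409 − 1) = max(0, -0.542) = 0.000
(α & β) \/ (α & (γ \/ γ)) = max(0.000, 0.000) = 0.000
~((α & β) \/ (α & (γ \/ γ))) = 1 − 0.000 = 1.000
(δ -> γ) & ~((α & β) \/ (α & (γ \/ γ))) = max(0, 0.940 + 1.000 − 1) = max(0, 0.940) = 0.940
γ & δ = max(0, 0.409 + 0.469 − 1) = max(0, -0.122) = 0.000
~δ = 1 − 0.469 = 0.531
(γ & δ) & ~δ = max(0, 0.000 + 0.531 − 1) = max(0, -0.469) = 0.000
((δ -> γ) & ~((α & β) \/ (α & (γ \/ γ)))) \/ ((γ & δ) & ~δ) = max(0.940, 0.000) = 0.940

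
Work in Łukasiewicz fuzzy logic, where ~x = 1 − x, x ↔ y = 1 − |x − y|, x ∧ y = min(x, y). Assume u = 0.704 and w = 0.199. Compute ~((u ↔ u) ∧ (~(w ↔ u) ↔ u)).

0.199

u ↔ u = 1 − |0.704 − 0.704| = 1 − 0.000 = 1.000
w ↔ u = 1 − |0.199 − 0.704| = 1 − 0.505 = 0.495
~(w ↔ u) = 1 − 0.495 = 0.505
~(w ↔ u) ↔ u = 1 − |0.505 − 0.704| = 1 − 0.199 = 0.801
(u ↔ u) ∧ (~(w ↔ u) ↔ u) = min(1.000, 0.801) = 0.801
~((u ↔ u) ∧ (~(w ↔ u) ↔ u)) = 1 − 0.801 = 0.199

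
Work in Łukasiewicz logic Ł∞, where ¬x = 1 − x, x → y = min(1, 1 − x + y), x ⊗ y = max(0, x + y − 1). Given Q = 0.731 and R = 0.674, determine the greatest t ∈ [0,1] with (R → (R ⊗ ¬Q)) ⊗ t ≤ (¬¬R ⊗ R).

1.000

¬Q = 1 − 0.731 = 0.269
R ⊗ ¬Q = max(0, 0.674 + 0.269 − 1) = max(0, -0.057) = 0.000
R → (R ⊗ ¬Q) = min(1, 1 − 0.674 + 0.000) = min(1, 0.326) = 0.326
So the left factor is R → (R ⊗ ¬Q) = 0.326.
¬R = 1 − 0.674 = 0.326
¬¬R = 1 − 0.326 = 0.674
¬¬R ⊗ R = max(0, 0.674 + 0.674 − 1) = max(0, 0.348) = 0.348
So the right-hand bound is ¬¬R ⊗ R = 0.348.
The residuum of the Łukasiewicz t-norm gives the supremum: min(1, 1 − 0.326 + 0.348).
1 − 0.326 + 0.348 = 1.022, so t = min(1, 1.022) = 1.000.
Check: 0.326 ⊗ 1.000 = max(0, 0.326) = 0.326 ≤ 0.348.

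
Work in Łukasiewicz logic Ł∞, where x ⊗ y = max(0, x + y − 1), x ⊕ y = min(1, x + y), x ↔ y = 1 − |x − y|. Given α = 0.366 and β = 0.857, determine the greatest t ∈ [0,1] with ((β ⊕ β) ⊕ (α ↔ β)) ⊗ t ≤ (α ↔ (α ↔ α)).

β ⊕ β = min(1, 0.857 + 0.857) = min(1, 1.714) = 1.000
α ↔ β = 1 − |0.366 − 0.857| = 1 − 0.491 = 0.509
(β ⊕ β) ⊕ (α ↔ β) = min(1, 1.000 + 0.509) = min(1, 1.509) = 1.000
So the left factor is (β ⊕ β) ⊕ (α ↔ β) = 1.000.
α ↔ α = 1 − |0.366 − 0.366| = 1 − 0.000 = 1.000
α ↔ (α ↔ α) = 1 − |0.366 − 1.000| = 1 − 0.634 = 0.366
So the right-hand bound is α ↔ (α ↔ α) = 0.366.
The residuum of the Łukasiewicz t-norm gives the supremum: min(1, 1 − 1.000 + 0.366).
1 − 1.000 + 0.366 = 0.366, so t = min(1, 0.366) = 0.366.
Check: 1.000 ⊗ 0.366 = max(0, 0.366) = 0.366 ≤ 0.366.

0.366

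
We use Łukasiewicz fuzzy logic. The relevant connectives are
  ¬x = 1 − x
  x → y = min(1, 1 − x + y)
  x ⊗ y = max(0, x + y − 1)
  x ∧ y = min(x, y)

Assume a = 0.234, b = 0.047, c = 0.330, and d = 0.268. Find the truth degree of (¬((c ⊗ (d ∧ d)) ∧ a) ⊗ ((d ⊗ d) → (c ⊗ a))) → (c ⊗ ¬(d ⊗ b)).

d ∧ d = min(0.268, 0.268) = 0.268
c ⊗ (d ∧ d) = max(0, 0.330 + 0.268 − 1) = max(0, -0.402) = 0.000
(c ⊗ (d ∧ d)) ∧ a = min(0.000, 0.234) = 0.000
¬((c ⊗ (d ∧ d)) ∧ a) = 1 − 0.000 = 1.000
d ⊗ d = max(0, 0.268 + 0.268 − 1) = max(0, -0.464) = 0.000
c ⊗ a = max(0, 0.330 + 0.234 − 1) = max(0, -0.436) = 0.000
(d ⊗ d) → (c ⊗ a) = min(1, 1 − 0.000 + 0.000) = min(1, 1.000) = 1.000
¬((c ⊗ (d ∧ d)) ∧ a) ⊗ ((d ⊗ d) → (c ⊗ a)) = max(0, 1.000 + 1.000 − 1) = max(0, 1.000) = 1.000
d ⊗ b = max(0, 0.268 + 0.047 − 1) = max(0, -0.685) = 0.000
¬(d ⊗ b) = 1 − 0.000 = 1.000
c ⊗ ¬(d ⊗ b) = max(0, 0.330 + 1.000 − 1) = max(0, 0.330) = 0.330
(¬((c ⊗ (d ∧ d)) ∧ a) ⊗ ((d ⊗ d) → (c ⊗ a))) → (c ⊗ ¬(d ⊗ b)) = min(1, 1 − 1.000 + 0.330) = min(1, 0.330) = 0.330

0.330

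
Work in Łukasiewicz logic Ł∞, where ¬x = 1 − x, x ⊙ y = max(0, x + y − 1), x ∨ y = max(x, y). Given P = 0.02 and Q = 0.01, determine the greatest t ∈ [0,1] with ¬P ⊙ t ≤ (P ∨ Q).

0.04

¬P = 1 − 0.02 = 0.98
So the left factor is ¬P = 0.98.
P ∨ Q = max(0.02, 0.01) = 0.02
So the right-hand bound is P ∨ Q = 0.02.
The residuum of the Łukasiewicz t-norm gives the supremum: min(1, 1 − 0.98 + 0.02).
1 − 0.98 + 0.02 = 0.04, so t = min(1, 0.04) = 0.04.
Check: 0.98 ⊙ 0.04 = max(0, 0.02) = 0.02 ≤ 0.02.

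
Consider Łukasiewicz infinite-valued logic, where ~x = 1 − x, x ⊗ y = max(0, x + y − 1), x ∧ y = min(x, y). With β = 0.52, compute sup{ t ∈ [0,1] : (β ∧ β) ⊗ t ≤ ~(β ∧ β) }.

0.96

β ∧ β = min(0.52, 0.52) = 0.52
So the left factor is β ∧ β = 0.52.
~(β ∧ β) = 1 − 0.52 = 0.48
So the right-hand bound is ~(β ∧ β) = 0.48.
The residuum of the Łukasiewicz t-norm gives the supremum: min(1, 1 − 0.52 + 0.48).
1 − 0.52 + 0.48 = 0.96, so t = min(1, 0.96) = 0.96.
Check: 0.52 ⊗ 0.96 = max(0, 0.48) = 0.48 ≤ 0.48.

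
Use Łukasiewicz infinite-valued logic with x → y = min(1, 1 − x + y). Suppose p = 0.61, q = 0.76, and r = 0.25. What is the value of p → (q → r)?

q → r = min(1, 1 − 0.76 + 0.25) = min(1, 0.49) = 0.49
p → (q → r) = min(1, 1 − 0.61 + 0.49) = min(1, 0.88) = 0.88

0.88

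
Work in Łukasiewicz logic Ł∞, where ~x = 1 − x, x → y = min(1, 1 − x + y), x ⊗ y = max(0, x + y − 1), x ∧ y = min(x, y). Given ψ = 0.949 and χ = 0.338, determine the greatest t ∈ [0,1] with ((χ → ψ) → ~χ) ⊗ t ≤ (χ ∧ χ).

0.676

χ → ψ = min(1, 1 − 0.338 + 0.949) = min(1, 1.611) = 1.000
~χ = 1 − 0.338 = 0.662
(χ → ψ) → ~χ = min(1, 1 − 1.000 + 0.662) = min(1, 0.662) = 0.662
So the left factor is (χ → ψ) → ~χ = 0.662.
χ ∧ χ = min(0.338, 0.338) = 0.338
So the right-hand bound is χ ∧ χ = 0.338.
The residuum of the Łukasiewicz t-norm gives the supremum: min(1, 1 − 0.662 + 0.338).
1 − 0.662 + 0.338 = 0.676, so t = min(1, 0.676) = 0.676.
Check: 0.662 ⊗ 0.676 = max(0, 0.338) = 0.338 ≤ 0.338.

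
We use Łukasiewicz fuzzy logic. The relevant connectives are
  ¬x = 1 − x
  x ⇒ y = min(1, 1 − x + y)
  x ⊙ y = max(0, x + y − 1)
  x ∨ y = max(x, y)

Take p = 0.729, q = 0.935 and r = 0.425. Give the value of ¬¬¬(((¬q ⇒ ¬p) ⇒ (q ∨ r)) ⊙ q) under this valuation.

0.130

¬q = 1 − 0.935 = 0.065
¬p = 1 − 0.729 = 0.271
¬q ⇒ ¬p = min(1, 1 − 0.065 + 0.271) = min(1, 1.206) = 1.000
q ∨ r = max(0.935, 0.425) = 0.935
(¬q ⇒ ¬p) ⇒ (q ∨ r) = min(1, 1 − 1.000 + 0.935) = min(1, 0.935) = 0.935
((¬q ⇒ ¬p) ⇒ (q ∨ r)) ⊙ q = max(0, 0.935 + 0.935 − 1) = max(0, 0.870) = 0.870
¬(((¬q ⇒ ¬p) ⇒ (q ∨ r)) ⊙ q) = 1 − 0.870 = 0.130
¬¬(((¬q ⇒ ¬p) ⇒ (q ∨ r)) ⊙ q) = 1 − 0.130 = 0.870
¬¬¬(((¬q ⇒ ¬p) ⇒ (q ∨ r)) ⊙ q) = 1 − 0.870 = 0.130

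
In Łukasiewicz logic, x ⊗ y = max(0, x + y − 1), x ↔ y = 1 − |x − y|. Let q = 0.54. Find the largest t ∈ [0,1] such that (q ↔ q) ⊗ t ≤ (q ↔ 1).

0.54

q ↔ q = 1 − |0.54 − 0.54| = 1 − 0.00 = 1.00
So the left factor is q ↔ q = 1.00.
q ↔ 1 = 1 − |0.54 − 1.00| = 1 − 0.46 = 0.54
So the right-hand bound is q ↔ 1 = 0.54.
The residuum of the Łukasiewicz t-norm gives the supremum: min(1, 1 − 1.00 + 0.54).
1 − 1.00 + 0.54 = 0.54, so t = min(1, 0.54) = 0.54.
Check: 1.00 ⊗ 0.54 = max(0, 0.54) = 0.54 ≤ 0.54.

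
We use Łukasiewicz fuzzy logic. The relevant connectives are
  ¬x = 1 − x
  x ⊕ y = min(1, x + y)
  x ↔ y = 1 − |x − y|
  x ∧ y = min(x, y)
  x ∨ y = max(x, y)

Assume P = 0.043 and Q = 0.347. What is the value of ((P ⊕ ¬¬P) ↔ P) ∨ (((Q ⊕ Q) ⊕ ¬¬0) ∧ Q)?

0.957

¬P = 1 − 0.043 = 0.957
¬¬P = 1 − 0.957 = 0.043
P ⊕ ¬¬P = min(1, 0.043 + 0.043) = min(1, 0.086) = 0.086
(P ⊕ ¬¬P) ↔ P = 1 − |0.086 − 0.043| = 1 − 0.043 = 0.957
Q ⊕ Q = min(1, 0.347 + 0.347) = min(1, 0.694) = 0.694
¬0 = 1 − 0.000 = 1.000
¬¬0 = 1 − 1.000 = 0.000
(Q ⊕ Q) ⊕ ¬¬0 = min(1, 0.694 + 0.000) = min(1, 0.694) = 0.694
((Q ⊕ Q) ⊕ ¬¬0) ∧ Q = min(0.694, 0.347) = 0.347
((P ⊕ ¬¬P) ↔ P) ∨ (((Q ⊕ Q) ⊕ ¬¬0) ∧ Q) = max(0.957, 0.347) = 0.957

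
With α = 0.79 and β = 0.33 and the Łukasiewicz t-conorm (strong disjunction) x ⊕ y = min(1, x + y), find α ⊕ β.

1.00

α ⊕ β = min(1, 0.79 + 0.33) = min(1, 1.12) = 1.00
For comparison, the Gödel t-conorm max(x, y) would give 0.79.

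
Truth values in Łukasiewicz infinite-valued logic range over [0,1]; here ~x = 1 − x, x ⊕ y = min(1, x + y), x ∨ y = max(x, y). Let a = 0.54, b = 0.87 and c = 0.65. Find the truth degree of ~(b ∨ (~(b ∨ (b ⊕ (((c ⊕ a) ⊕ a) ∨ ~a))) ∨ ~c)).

c ⊕ a = min(1, 0.65 + 0.54) = min(1, 1.19) = 1.00
(c ⊕ a) ⊕ a = min(1, 1.00 + 0.54) = min(1, 1.54) = 1.00
~a = 1 − 0.54 = 0.46
((c ⊕ a) ⊕ a) ∨ ~a = max(1.00, 0.46) = 1.00
b ⊕ (((c ⊕ a) ⊕ a) ∨ ~a) = min(1, 0.87 + 1.00) = min(1, 1.87) = 1.00
b ∨ (b ⊕ (((c ⊕ a) ⊕ a) ∨ ~a)) = max(0.87, 1.00) = 1.00
~(b ∨ (b ⊕ (((c ⊕ a) ⊕ a) ∨ ~a))) = 1 − 1.00 = 0.00
~c = 1 − 0.65 = 0.35
~(b ∨ (b ⊕ (((c ⊕ a) ⊕ a) ∨ ~a))) ∨ ~c = max(0.00, 0.35) = 0.35
b ∨ (~(b ∨ (b ⊕ (((c ⊕ a) ⊕ a) ∨ ~a))) ∨ ~c) = max(0.87, 0.35) = 0.87
~(b ∨ (~(b ∨ (b ⊕ (((c ⊕ a) ⊕ a) ∨ ~a))) ∨ ~c)) = 1 − 0.87 = 0.13

0.13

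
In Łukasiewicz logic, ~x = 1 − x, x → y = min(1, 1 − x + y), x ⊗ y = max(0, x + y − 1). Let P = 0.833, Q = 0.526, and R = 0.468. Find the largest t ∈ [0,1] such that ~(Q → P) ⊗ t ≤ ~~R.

1.000

Q → P = min(1, 1 − 0.526 + 0.833) = min(1, 1.307) = 1.000
~(Q → P) = 1 − 1.000 = 0.000
So the left factor is ~(Q → P) = 0.000.
~R = 1 − 0.468 = 0.532
~~R = 1 − 0.532 = 0.468
So the right-hand bound is ~~R = 0.468.
The residuum of the Łukasiewicz t-norm gives the supremum: min(1, 1 − 0.000 + 0.468).
1 − 0.000 + 0.468 = 1.468, so t = min(1, 1.468) = 1.000.
Check: 0.000 ⊗ 1.000 = max(0, 0.000) = 0.000 ≤ 0.468.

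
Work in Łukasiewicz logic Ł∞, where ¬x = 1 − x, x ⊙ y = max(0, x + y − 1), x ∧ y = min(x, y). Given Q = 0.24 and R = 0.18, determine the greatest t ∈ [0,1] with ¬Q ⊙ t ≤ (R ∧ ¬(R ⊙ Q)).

¬Q = 1 − 0.24 = 0.76
So the left factor is ¬Q = 0.76.
R ⊙ Q = max(0, 0.18 + 0.24 − 1) = max(0, -0.58) = 0.00
¬(R ⊙ Q) = 1 − 0.00 = 1.00
R ∧ ¬(R ⊙ Q) = min(0.18, 1.00) = 0.18
So the right-hand bound is R ∧ ¬(R ⊙ Q) = 0.18.
The residuum of the Łukasiewicz t-norm gives the supremum: min(1, 1 − 0.76 + 0.18).
1 − 0.76 + 0.18 = 0.42, so t = min(1, 0.42) = 0.42.
Check: 0.76 ⊙ 0.42 = max(0, 0.18) = 0.18 ≤ 0.18.

0.42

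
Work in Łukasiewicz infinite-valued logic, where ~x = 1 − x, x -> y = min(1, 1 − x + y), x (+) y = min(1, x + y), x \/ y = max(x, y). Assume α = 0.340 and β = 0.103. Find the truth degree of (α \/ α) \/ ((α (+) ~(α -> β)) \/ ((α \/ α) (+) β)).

α \/ α = max(0.340, 0.340) = 0.340
α -> β = min(1, 1 − 0.340 + 0.103) = min(1, 0.763) = 0.763
~(α -> β) = 1 − 0.763 = 0.237
α (+) ~(α -> β) = min(1, 0.340 + 0.237) = min(1, 0.577) = 0.577
(α \/ α) (+) β = min(1, 0.340 + 0.103) = min(1, 0.443) = 0.443
(α (+) ~(α -> β)) \/ ((α \/ α) (+) β) = max(0.577, 0.443) = 0.577
(α \/ α) \/ ((α (+) ~(α -> β)) \/ ((α \/ α) (+) β)) = max(0.340, 0.577) = 0.577

0.577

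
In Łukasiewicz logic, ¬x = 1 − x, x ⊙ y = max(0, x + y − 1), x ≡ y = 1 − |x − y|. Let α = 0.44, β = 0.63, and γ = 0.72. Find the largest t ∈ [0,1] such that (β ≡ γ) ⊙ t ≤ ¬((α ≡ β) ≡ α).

β ≡ γ = 1 − |0.63 − 0.72| = 1 − 0.09 = 0.91
So the left factor is β ≡ γ = 0.91.
α ≡ β = 1 − |0.44 − 0.63| = 1 − 0.19 = 0.81
(α ≡ β) ≡ α = 1 − |0.81 − 0.44| = 1 − 0.37 = 0.63
¬((α ≡ β) ≡ α) = 1 − 0.63 = 0.37
So the right-hand bound is ¬((α ≡ β) ≡ α) = 0.37.
The residuum of the Łukasiewicz t-norm gives the supremum: min(1, 1 − 0.91 + 0.37).
1 − 0.91 + 0.37 = 0.46, so t = min(1, 0.46) = 0.46.
Check: 0.91 ⊙ 0.46 = max(0, 0.37) = 0.37 ≤ 0.37.

0.46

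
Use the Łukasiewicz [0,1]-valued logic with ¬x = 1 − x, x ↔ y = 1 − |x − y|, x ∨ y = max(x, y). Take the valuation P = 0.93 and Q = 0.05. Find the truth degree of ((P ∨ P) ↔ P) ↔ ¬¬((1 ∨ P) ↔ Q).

P ∨ P = max(0.93, 0.93) = 0.93
(P ∨ P) ↔ P = 1 − |0.93 − 0.93| = 1 − 0.00 = 1.00
1 ∨ P = max(1.00, 0.93) = 1.00
(1 ∨ P) ↔ Q = 1 − |1.00 − 0.05| = 1 − 0.95 = 0.05
¬((1 ∨ P) ↔ Q) = 1 − 0.05 = 0.95
¬¬((1 ∨ P) ↔ Q) = 1 − 0.95 = 0.05
((P ∨ P) ↔ P) ↔ ¬¬((1 ∨ P) ↔ Q) = 1 − |1.00 − 0.05| = 1 − 0.95 = 0.05

0.05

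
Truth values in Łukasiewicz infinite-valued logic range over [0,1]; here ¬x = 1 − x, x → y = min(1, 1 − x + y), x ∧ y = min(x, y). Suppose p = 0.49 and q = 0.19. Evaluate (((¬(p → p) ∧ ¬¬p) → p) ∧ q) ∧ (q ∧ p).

0.19

p → p = min(1, 1 − 0.49 + 0.49) = min(1, 1.00) = 1.00
¬(p → p) = 1 − 1.00 = 0.00
¬p = 1 − 0.49 = 0.51
¬¬p = 1 − 0.51 = 0.49
¬(p → p) ∧ ¬¬p = min(0.00, 0.49) = 0.00
(¬(p → p) ∧ ¬¬p) → p = min(1, 1 − 0.00 + 0.49) = min(1, 1.49) = 1.00
((¬(p → p) ∧ ¬¬p) → p) ∧ q = min(1.00, 0.19) = 0.19
q ∧ p = min(0.19, 0.49) = 0.19
(((¬(p → p) ∧ ¬¬p) → p) ∧ q) ∧ (q ∧ p) = min(0.19, 0.19) = 0.19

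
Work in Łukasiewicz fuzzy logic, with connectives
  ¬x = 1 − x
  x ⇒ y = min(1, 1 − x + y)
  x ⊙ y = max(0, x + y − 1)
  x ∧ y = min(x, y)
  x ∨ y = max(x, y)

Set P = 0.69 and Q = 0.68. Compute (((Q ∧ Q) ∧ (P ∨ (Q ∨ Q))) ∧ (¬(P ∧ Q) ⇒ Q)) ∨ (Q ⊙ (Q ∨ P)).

0.68

Q ∧ Q = min(0.68, 0.68) = 0.68
Q ∨ Q = max(0.68, 0.68) = 0.68
P ∨ (Q ∨ Q) = max(0.69, 0.68) = 0.69
(Q ∧ Q) ∧ (P ∨ (Q ∨ Q)) = min(0.68, 0.69) = 0.68
P ∧ Q = min(0.69, 0.68) = 0.68
¬(P ∧ Q) = 1 − 0.68 = 0.32
¬(P ∧ Q) ⇒ Q = min(1, 1 − 0.32 + 0.68) = min(1, 1.36) = 1.00
((Q ∧ Q) ∧ (P ∨ (Q ∨ Q))) ∧ (¬(P ∧ Q) ⇒ Q) = min(0.68, 1.00) = 0.68
Q ∨ P = max(0.68, 0.69) = 0.69
Q ⊙ (Q ∨ P) = max(0, 0.68 + 0.69 − 1) = max(0, 0.37) = 0.37
(((Q ∧ Q) ∧ (P ∨ (Q ∨ Q))) ∧ (¬(P ∧ Q) ⇒ Q)) ∨ (Q ⊙ (Q ∨ P)) = max(0.68, 0.37) = 0.68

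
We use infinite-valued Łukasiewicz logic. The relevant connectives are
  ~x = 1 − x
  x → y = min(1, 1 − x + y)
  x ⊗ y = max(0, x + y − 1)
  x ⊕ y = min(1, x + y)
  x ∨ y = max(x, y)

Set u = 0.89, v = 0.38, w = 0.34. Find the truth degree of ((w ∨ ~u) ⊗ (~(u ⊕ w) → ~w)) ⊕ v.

~u = 1 − 0.89 = 0.11
w ∨ ~u = max(0.34, 0.11) = 0.34
u ⊕ w = min(1, 0.89 + 0.34) = min(1, 1.23) = 1.00
~(u ⊕ w) = 1 − 1.00 = 0.00
~w = 1 − 0.34 = 0.66
~(u ⊕ w) → ~w = min(1, 1 − 0.00 + 0.66) = min(1, 1.66) = 1.00
(w ∨ ~u) ⊗ (~(u ⊕ w) → ~w) = max(0, 0.34 + 1.00 − 1) = max(0, 0.34) = 0.34
((w ∨ ~u) ⊗ (~(u ⊕ w) → ~w)) ⊕ v = min(1, 0.34 + 0.38) = min(1, 0.72) = 0.72

0.72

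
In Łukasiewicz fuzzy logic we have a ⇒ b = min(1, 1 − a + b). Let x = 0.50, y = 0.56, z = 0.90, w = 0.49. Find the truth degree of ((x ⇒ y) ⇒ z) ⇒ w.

0.59

x ⇒ y = min(1, 1 − 0.50 + 0.56) = min(1, 1.06) = 1.00
(x ⇒ y) ⇒ z = min(1, 1 − 1.00 + 0.90) = min(1, 0.90) = 0.90
((x ⇒ y) ⇒ z) ⇒ w = min(1, 1 − 0.90 + 0.49) = min(1, 0.59) = 0.59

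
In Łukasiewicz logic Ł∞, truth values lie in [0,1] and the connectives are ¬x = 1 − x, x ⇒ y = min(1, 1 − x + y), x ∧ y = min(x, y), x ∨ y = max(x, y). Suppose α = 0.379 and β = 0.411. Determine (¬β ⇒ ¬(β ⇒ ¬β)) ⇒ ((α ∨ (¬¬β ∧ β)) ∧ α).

0.968

¬β = 1 − 0.411 = 0.589
β ⇒ ¬β = min(1, 1 − 0.411 + 0.589) = min(1, 1.178) = 1.000
¬(β ⇒ ¬β) = 1 − 1.000 = 0.000
¬β ⇒ ¬(β ⇒ ¬β) = min(1, 1 − 0.589 + 0.000) = min(1, 0.411) = 0.411
¬¬β = 1 − 0.589 = 0.411
¬¬β ∧ β = min(0.411, 0.411) = 0.411
α ∨ (¬¬β ∧ β) = max(0.379, 0.411) = 0.411
(α ∨ (¬¬β ∧ β)) ∧ α = min(0.411, 0.379) = 0.379
(¬β ⇒ ¬(β ⇒ ¬β)) ⇒ ((α ∨ (¬¬β ∧ β)) ∧ α) = min(1, 1 − 0.411 + 0.379) = min(1, 0.968) = 0.968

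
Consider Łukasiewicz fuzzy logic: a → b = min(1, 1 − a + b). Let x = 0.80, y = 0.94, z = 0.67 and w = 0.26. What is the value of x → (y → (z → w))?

0.85

z → w = min(1, 1 − 0.67 + 0.26) = min(1, 0.59) = 0.59
y → (z → w) = min(1, 1 − 0.94 + 0.59) = min(1, 0.65) = 0.65
x → (y → (z → w)) = min(1, 1 − 0.80 + 0.65) = min(1, 0.85) = 0.85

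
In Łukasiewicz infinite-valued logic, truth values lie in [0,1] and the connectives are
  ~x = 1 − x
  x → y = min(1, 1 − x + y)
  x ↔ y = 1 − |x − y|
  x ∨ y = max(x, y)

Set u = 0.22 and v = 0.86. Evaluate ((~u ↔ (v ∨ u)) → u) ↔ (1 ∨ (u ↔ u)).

0.30

~u = 1 − 0.22 = 0.78
v ∨ u = max(0.86, 0.22) = 0.86
~u ↔ (v ∨ u) = 1 − |0.78 − 0.86| = 1 − 0.08 = 0.92
(~u ↔ (v ∨ u)) → u = min(1, 1 − 0.92 + 0.22) = min(1, 0.30) = 0.30
u ↔ u = 1 − |0.22 − 0.22| = 1 − 0.00 = 1.00
1 ∨ (u ↔ u) = max(1.00, 1.00) = 1.00
((~u ↔ (v ∨ u)) → u) ↔ (1 ∨ (u ↔ u)) = 1 − |0.30 − 1.00| = 1 − 0.70 = 0.30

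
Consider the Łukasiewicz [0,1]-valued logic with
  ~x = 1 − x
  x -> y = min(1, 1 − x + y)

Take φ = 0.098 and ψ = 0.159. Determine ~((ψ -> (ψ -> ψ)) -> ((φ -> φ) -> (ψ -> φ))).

0.061

ψ -> ψ = min(1, 1 − 0.159 + 0.159) = min(1, 1.000) = 1.000
ψ -> (ψ -> ψ) = min(1, 1 − 0.159 + 1.000) = min(1, 1.841) = 1.000
φ -> φ = min(1, 1 − 0.098 + 0.098) = min(1, 1.000) = 1.000
ψ -> φ = min(1, 1 − 0.159 + 0.098) = min(1, 0.939) = 0.939
(φ -> φ) -> (ψ -> φ) = min(1, 1 − 1.000 + 0.939) = min(1, 0.939) = 0.939
(ψ -> (ψ -> ψ)) -> ((φ -> φ) -> (ψ -> φ)) = min(1, 1 − 1.000 + 0.939) = min(1, 0.939) = 0.939
~((ψ -> (ψ -> ψ)) -> ((φ -> φ) -> (ψ -> φ))) = 1 − 0.939 = 0.061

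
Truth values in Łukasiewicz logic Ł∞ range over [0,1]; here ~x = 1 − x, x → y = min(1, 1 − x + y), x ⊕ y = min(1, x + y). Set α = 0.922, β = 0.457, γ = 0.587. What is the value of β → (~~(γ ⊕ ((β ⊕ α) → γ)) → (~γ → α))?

1.000

β ⊕ α = min(1, 0.457 + 0.922) = min(1, 1.379) = 1.000
(β ⊕ α) → γ = min(1, 1 − 1.000 + 0.587) = min(1, 0.587) = 0.587
γ ⊕ ((β ⊕ α) → γ) = min(1, 0.587 + 0.587) = min(1, 1.174) = 1.000
~(γ ⊕ ((β ⊕ α) → γ)) = 1 − 1.000 = 0.000
~~(γ ⊕ ((β ⊕ α) → γ)) = 1 − 0.000 = 1.000
~γ = 1 − 0.587 = 0.413
~γ → α = min(1, 1 − 0.413 + 0.922) = min(1, 1.509) = 1.000
~~(γ ⊕ ((β ⊕ α) → γ)) → (~γ → α) = min(1, 1 − 1.000 + 1.000) = min(1, 1.000) = 1.000
β → (~~(γ ⊕ ((β ⊕ α) → γ)) → (~γ → α)) = min(1, 1 − 0.457 + 1.000) = min(1, 1.543) = 1.000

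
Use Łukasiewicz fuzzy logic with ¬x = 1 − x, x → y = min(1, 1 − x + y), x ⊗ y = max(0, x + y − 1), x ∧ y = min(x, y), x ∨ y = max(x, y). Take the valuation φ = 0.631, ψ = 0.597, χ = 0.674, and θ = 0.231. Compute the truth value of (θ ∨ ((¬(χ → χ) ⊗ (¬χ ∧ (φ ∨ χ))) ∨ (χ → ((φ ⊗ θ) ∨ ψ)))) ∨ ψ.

0.923

χ → χ = min(1, 1 − 0.674 + 0.674) = min(1, 1.000) = 1.000
¬(χ → χ) = 1 − 1.000 = 0.000
¬χ = 1 − 0.674 = 0.326
φ ∨ χ = max(0.631, 0.674) = 0.674
¬χ ∧ (φ ∨ χ) = min(0.326, 0.674) = 0.326
¬(χ → χ) ⊗ (¬χ ∧ (φ ∨ χ)) = max(0, 0.000 + 0.326 − 1) = max(0, -0.674) = 0.000
φ ⊗ θ = max(0, 0.631 + 0.231 − 1) = max(0, -0.138) = 0.000
(φ ⊗ θ) ∨ ψ = max(0.000, 0.597) = 0.597
χ → ((φ ⊗ θ) ∨ ψ) = min(1, 1 − 0.674 + 0.597) = min(1, 0.923) = 0.923
(¬(χ → χ) ⊗ (¬χ ∧ (φ ∨ χ))) ∨ (χ → ((φ ⊗ θ) ∨ ψ)) = max(0.000, 0.923) = 0.923
θ ∨ ((¬(χ → χ) ⊗ (¬χ ∧ (φ ∨ χ))) ∨ (χ → ((φ ⊗ θ) ∨ ψ))) = max(0.231, 0.923) = 0.923
(θ ∨ ((¬(χ → χ) ⊗ (¬χ ∧ (φ ∨ χ))) ∨ (χ → ((φ ⊗ θ) ∨ ψ)))) ∨ ψ = max(0.923, 0.597) = 0.923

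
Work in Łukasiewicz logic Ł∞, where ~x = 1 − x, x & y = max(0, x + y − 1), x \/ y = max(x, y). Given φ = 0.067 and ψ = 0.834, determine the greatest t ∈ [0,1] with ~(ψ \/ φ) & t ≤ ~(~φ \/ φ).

ψ \/ φ = max(0.834, 0.067) = 0.834
~(ψ \/ φ) = 1 − 0.834 = 0.166
So the left factor is ~(ψ \/ φ) = 0.166.
~φ = 1 − 0.067 = 0.933
~φ \/ φ = max(0.933, 0.067) = 0.933
~(~φ \/ φ) = 1 − 0.933 = 0.067
So the right-hand bound is ~(~φ \/ φ) = 0.067.
The residuum of the Łukasiewicz t-norm gives the supremum: min(1, 1 − 0.166 + 0.067).
1 − 0.166 + 0.067 = 0.901, so t = min(1, 0.901) = 0.901.
Check: 0.166 & 0.901 = max(0, 0.067) = 0.067 ≤ 0.067.

0.901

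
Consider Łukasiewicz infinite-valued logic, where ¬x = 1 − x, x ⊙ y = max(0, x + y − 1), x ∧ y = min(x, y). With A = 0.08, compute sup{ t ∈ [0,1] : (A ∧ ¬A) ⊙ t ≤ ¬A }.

1.00

¬A = 1 − 0.08 = 0.92
A ∧ ¬A = min(0.08, 0.92) = 0.08
So the left factor is A ∧ ¬A = 0.08.
So the right-hand bound is ¬A = 0.92.
The residuum of the Łukasiewicz t-norm gives the supremum: min(1, 1 − 0.08 + 0.92).
1 − 0.08 + 0.92 = 1.84, so t = min(1, 1.84) = 1.00.
Check: 0.08 ⊙ 1.00 = max(0, 0.08) = 0.08 ≤ 0.92.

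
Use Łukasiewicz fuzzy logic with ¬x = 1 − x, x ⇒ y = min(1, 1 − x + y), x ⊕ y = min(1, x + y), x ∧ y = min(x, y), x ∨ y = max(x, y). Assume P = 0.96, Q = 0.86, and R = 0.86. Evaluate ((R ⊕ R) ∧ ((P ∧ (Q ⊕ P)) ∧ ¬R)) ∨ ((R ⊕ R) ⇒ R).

R ⊕ R = min(1, 0.86 + 0.86) = min(1, 1.72) = 1.00
Q ⊕ P = min(1, 0.86 + 0.96) = min(1, 1.82) = 1.00
P ∧ (Q ⊕ P) = min(0.96, 1.00) = 0.96
¬R = 1 − 0.86 = 0.14
(P ∧ (Q ⊕ P)) ∧ ¬R = min(0.96, 0.14) = 0.14
(R ⊕ R) ∧ ((P ∧ (Q ⊕ P)) ∧ ¬R) = min(1.00, 0.14) = 0.14
(R ⊕ R) ⇒ R = min(1, 1 − 1.00 + 0.86) = min(1, 0.86) = 0.86
((R ⊕ R) ∧ ((P ∧ (Q ⊕ P)) ∧ ¬R)) ∨ ((R ⊕ R) ⇒ R) = max(0.14, 0.86) = 0.86

0.86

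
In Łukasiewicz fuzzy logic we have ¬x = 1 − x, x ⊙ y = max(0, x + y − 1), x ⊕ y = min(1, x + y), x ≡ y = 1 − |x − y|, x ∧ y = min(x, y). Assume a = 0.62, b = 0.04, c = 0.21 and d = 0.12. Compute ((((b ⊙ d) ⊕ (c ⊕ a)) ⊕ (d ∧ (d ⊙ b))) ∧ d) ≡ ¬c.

0.33

b ⊙ d = max(0, 0.04 + 0.12 − 1) = max(0, -0.84) = 0.00
c ⊕ a = min(1, 0.21 + 0.62) = min(1, 0.83) = 0.83
(b ⊙ d) ⊕ (c ⊕ a) = min(1, 0.00 + 0.83) = min(1, 0.83) = 0.83
d ⊙ b = max(0, 0.12 + 0.04 − 1) = max(0, -0.84) = 0.00
d ∧ (d ⊙ b) = min(0.12, 0.00) = 0.00
((b ⊙ d) ⊕ (c ⊕ a)) ⊕ (d ∧ (d ⊙ b)) = min(1, 0.83 + 0.00) = min(1, 0.83) = 0.83
(((b ⊙ d) ⊕ (c ⊕ a)) ⊕ (d ∧ (d ⊙ b))) ∧ d = min(0.83, 0.12) = 0.12
¬c = 1 − 0.21 = 0.79
((((b ⊙ d) ⊕ (c ⊕ a)) ⊕ (d ∧ (d ⊙ b))) ∧ d) ≡ ¬c = 1 − |0.12 − 0.79| = 1 − 0.67 = 0.33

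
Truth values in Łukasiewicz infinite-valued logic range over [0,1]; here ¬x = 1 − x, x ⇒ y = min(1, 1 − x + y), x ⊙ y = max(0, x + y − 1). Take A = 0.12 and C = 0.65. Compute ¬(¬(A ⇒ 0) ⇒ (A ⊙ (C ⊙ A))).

A ⇒ 0 = min(1, 1 − 0.12 + 0.00) = min(1, 0.88) = 0.88
¬(A ⇒ 0) = 1 − 0.88 = 0.12
C ⊙ A = max(0, 0.65 + 0.12 − 1) = max(0, -0.23) = 0.00
A ⊙ (C ⊙ A) = max(0, 0.12 + 0.00 − 1) = max(0, -0.88) = 0.00
¬(A ⇒ 0) ⇒ (A ⊙ (C ⊙ A)) = min(1, 1 − 0.12 + 0.00) = min(1, 0.88) = 0.88
¬(¬(A ⇒ 0) ⇒ (A ⊙ (C ⊙ A))) = 1 − 0.88 = 0.12

0.12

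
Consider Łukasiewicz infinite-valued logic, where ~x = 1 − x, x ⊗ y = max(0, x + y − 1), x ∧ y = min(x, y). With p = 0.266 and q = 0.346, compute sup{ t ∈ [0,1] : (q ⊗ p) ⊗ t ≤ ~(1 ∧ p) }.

q ⊗ p = max(0, 0.346 + 0.266 − 1) = max(0, -0.388) = 0.000
So the left factor is q ⊗ p = 0.000.
1 ∧ p = min(1.000, 0.266) = 0.266
~(1 ∧ p) = 1 − 0.266 = 0.734
So the right-hand bound is ~(1 ∧ p) = 0.734.
The residuum of the Łukasiewicz t-norm gives the supremum: min(1, 1 − 0.000 + 0.734).
1 − 0.000 + 0.734 = 1.734, so t = min(1, 1.734) = 1.000.
Check: 0.000 ⊗ 1.000 = max(0, 0.000) = 0.000 ≤ 0.734.

1.000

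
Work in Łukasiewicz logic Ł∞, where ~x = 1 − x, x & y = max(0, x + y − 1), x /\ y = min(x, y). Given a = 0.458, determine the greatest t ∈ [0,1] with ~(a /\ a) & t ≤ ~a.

a /\ a = min(0.458, 0.458) = 0.458
~(a /\ a) = 1 − 0.458 = 0.542
So the left factor is ~(a /\ a) = 0.542.
~a = 1 − 0.458 = 0.542
So the right-hand bound is ~a = 0.542.
The residuum of the Łukasiewicz t-norm gives the supremum: min(1, 1 − 0.542 + 0.542).
1 − 0.542 + 0.542 = 1.000, so t = min(1, 1.000) = 1.000.
Check: 0.542 & 1.000 = max(0, 0.542) = 0.542 ≤ 0.542.

1.000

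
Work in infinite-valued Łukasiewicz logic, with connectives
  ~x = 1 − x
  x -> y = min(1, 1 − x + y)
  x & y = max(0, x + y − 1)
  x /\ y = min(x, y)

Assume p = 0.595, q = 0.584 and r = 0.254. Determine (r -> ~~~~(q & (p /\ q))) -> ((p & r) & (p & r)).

p /\ q = min(0.595, 0.584) = 0.584
q & (p /\ q) = max(0, 0.584 + 0.584 − 1) = max(0, 0.168) = 0.168
~(q & (p /\ q)) = 1 − 0.168 = 0.832
~~(q & (p /\ q)) = 1 − 0.832 = 0.168
~~~(q & (p /\ q)) = 1 − 0.168 = 0.832
~~~~(q & (p /\ q)) = 1 − 0.832 = 0.168
r -> ~~~~(q & (p /\ q)) = min(1, 1 − 0.254 + 0.168) = min(1, 0.914) = 0.914
p & r = max(0, 0.595 + 0.254 − 1) = max(0, -0.151) = 0.000
(p & r) & (p & r) = max(0, 0.000 + 0.000 − 1) = max(0, -1.000) = 0.000
(r -> ~~~~(q & (p /\ q))) -> ((p & r) & (p & r)) = min(1, 1 − 0.914 + 0.000) = min(1, 0.086) = 0.086

0.086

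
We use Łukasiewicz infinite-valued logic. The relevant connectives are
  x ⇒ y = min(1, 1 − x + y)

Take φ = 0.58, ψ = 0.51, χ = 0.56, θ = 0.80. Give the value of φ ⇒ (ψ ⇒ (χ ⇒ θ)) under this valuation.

1.00

χ ⇒ θ = min(1, 1 − 0.56 + 0.80) = min(1, 1.24) = 1.00
ψ ⇒ (χ ⇒ θ) = min(1, 1 − 0.51 + 1.00) = min(1, 1.49) = 1.00
φ ⇒ (ψ ⇒ (χ ⇒ θ)) = min(1, 1 − 0.58 + 1.00) = min(1, 1.42) = 1.00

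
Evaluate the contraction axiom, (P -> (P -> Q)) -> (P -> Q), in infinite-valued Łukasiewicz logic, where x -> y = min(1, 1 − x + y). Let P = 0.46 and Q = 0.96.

1.00

P -> Q = min(1, 1 − 0.46 + 0.96) = min(1, 1.50) = 1.00
P -> (P -> Q) = min(1, 1 − 0.46 + 1.00) = min(1, 1.54) = 1.00
(P -> (P -> Q)) -> (P -> Q) = min(1, 1 − 1.00 + 1.00) = min(1, 1.00) = 1.00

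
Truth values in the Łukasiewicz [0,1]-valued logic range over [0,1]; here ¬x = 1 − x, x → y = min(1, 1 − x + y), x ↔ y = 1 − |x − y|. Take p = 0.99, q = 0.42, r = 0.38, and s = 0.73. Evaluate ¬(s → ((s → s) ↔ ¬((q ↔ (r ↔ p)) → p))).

0.73

s → s = min(1, 1 − 0.73 + 0.73) = min(1, 1.00) = 1.00
r ↔ p = 1 − |0.38 − 0.99| = 1 − 0.61 = 0.39
q ↔ (r ↔ p) = 1 − |0.42 − 0.39| = 1 − 0.03 = 0.97
(q ↔ (r ↔ p)) → p = min(1, 1 − 0.97 + 0.99) = min(1, 1.02) = 1.00
¬((q ↔ (r ↔ p)) → p) = 1 − 1.00 = 0.00
(s → s) ↔ ¬((q ↔ (r ↔ p)) → p) = 1 − |1.00 − 0.00| = 1 − 1.00 = 0.00
s → ((s → s) ↔ ¬((q ↔ (r ↔ p)) → p)) = min(1, 1 − 0.73 + 0.00) = min(1, 0.27) = 0.27
¬(s → ((s → s) ↔ ¬((q ↔ (r ↔ p)) → p))) = 1 − 0.27 = 0.73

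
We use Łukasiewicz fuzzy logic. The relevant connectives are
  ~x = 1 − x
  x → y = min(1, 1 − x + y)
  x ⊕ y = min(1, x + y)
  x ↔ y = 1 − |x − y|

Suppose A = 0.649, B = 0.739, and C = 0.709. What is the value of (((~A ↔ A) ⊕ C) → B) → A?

~A = 1 − 0.649 = 0.351
~A ↔ A = 1 − |0.351 − 0.649| = 1 − 0.298 = 0.702
(~A ↔ A) ⊕ C = min(1, 0.702 + 0.709) = min(1, 1.411) = 1.000
((~A ↔ A) ⊕ C) → B = min(1, 1 − 1.000 + 0.739) = min(1, 0.739) = 0.739
(((~A ↔ A) ⊕ C) → B) → A = min(1, 1 − 0.739 + 0.649) = min(1, 0.910) = 0.910

0.910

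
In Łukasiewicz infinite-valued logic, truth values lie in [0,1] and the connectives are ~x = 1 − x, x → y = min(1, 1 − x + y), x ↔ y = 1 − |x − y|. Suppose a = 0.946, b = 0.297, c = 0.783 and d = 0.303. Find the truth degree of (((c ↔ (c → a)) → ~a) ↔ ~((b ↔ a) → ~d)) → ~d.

0.968

c → a = min(1, 1 − 0.783 + 0.946) = min(1, 1.163) = 1.000
c ↔ (c → a) = 1 − |0.783 − 1.000| = 1 − 0.217 = 0.783
~a = 1 − 0.946 = 0.054
(c ↔ (c → a)) → ~a = min(1, 1 − 0.783 + 0.054) = min(1, 0.271) = 0.271
b ↔ a = 1 − |0.297 − 0.946| = 1 − 0.649 = 0.351
~d = 1 − 0.303 = 0.697
(b ↔ a) → ~d = min(1, 1 − 0.351 + 0.697) = min(1, 1.346) = 1.000
~((b ↔ a) → ~d) = 1 − 1.000 = 0.000
((c ↔ (c → a)) → ~a) ↔ ~((b ↔ a) → ~d) = 1 − |0.271 − 0.000| = 1 − 0.271 = 0.729
(((c ↔ (c → a)) → ~a) ↔ ~((b ↔ a) → ~d)) → ~d = min(1, 1 − 0.729 + 0.697) = min(1, 0.968) = 0.968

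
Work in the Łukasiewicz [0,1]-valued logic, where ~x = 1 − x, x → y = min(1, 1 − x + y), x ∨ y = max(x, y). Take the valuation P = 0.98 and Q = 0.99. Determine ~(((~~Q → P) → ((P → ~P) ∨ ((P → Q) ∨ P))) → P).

0.02

~Q = 1 − 0.99 = 0.01
~~Q = 1 − 0.01 = 0.99
~~Q → P = min(1, 1 − 0.99 + 0.98) = min(1, 0.99) = 0.99
~P = 1 − 0.98 = 0.02
P → ~P = min(1, 1 − 0.98 + 0.02) = min(1, 0.04) = 0.04
P → Q = min(1, 1 − 0.98 + 0.99) = min(1, 1.01) = 1.00
(P → Q) ∨ P = max(1.00, 0.98) = 1.00
(P → ~P) ∨ ((P → Q) ∨ P) = max(0.04, 1.00) = 1.00
(~~Q → P) → ((P → ~P) ∨ ((P → Q) ∨ P)) = min(1, 1 − 0.99 + 1.00) = min(1, 1.01) = 1.00
((~~Q → P) → ((P → ~P) ∨ ((P → Q) ∨ P))) → P = min(1, 1 − 1.00 + 0.98) = min(1, 0.98) = 0.98
~(((~~Q → P) → ((P → ~P) ∨ ((P → Q) ∨ P))) → P) = 1 − 0.98 = 0.02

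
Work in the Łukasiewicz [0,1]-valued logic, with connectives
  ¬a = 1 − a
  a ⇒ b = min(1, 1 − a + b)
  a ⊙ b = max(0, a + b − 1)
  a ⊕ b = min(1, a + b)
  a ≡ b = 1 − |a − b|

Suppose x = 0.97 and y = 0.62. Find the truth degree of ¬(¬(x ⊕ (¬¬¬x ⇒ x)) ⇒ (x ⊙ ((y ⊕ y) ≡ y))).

0.00

¬x = 1 − 0.97 = 0.03
¬¬x = 1 − 0.03 = 0.97
¬¬¬x = 1 − 0.97 = 0.03
¬¬¬x ⇒ x = min(1, 1 − 0.03 + 0.97) = min(1, 1.94) = 1.00
x ⊕ (¬¬¬x ⇒ x) = min(1, 0.97 + 1.00) = min(1, 1.97) = 1.00
¬(x ⊕ (¬¬¬x ⇒ x)) = 1 − 1.00 = 0.00
y ⊕ y = min(1, 0.62 + 0.62) = min(1, 1.24) = 1.00
(y ⊕ y) ≡ y = 1 − |1.00 − 0.62| = 1 − 0.38 = 0.62
x ⊙ ((y ⊕ y) ≡ y) = max(0, 0.97 + 0.62 − 1) = max(0, 0.59) = 0.59
¬(x ⊕ (¬¬¬x ⇒ x)) ⇒ (x ⊙ ((y ⊕ y) ≡ y)) = min(1, 1 − 0.00 + 0.59) = min(1, 1.59) = 1.00
¬(¬(x ⊕ (¬¬¬x ⇒ x)) ⇒ (x ⊙ ((y ⊕ y) ≡ y))) = 1 − 1.00 = 0.00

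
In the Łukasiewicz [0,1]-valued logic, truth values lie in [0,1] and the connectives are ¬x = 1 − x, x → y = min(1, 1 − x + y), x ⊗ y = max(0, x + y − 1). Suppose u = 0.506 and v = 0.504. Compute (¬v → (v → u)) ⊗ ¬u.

0.494

¬v = 1 − 0.504 = 0.496
v → u = min(1, 1 − 0.504 + 0.506) = min(1, 1.002) = 1.000
¬v → (v → u) = min(1, 1 − 0.496 + 1.000) = min(1, 1.504) = 1.000
¬u = 1 − 0.506 = 0.494
(¬v → (v → u)) ⊗ ¬u = max(0, 1.000 + 0.494 − 1) = max(0, 0.494) = 0.494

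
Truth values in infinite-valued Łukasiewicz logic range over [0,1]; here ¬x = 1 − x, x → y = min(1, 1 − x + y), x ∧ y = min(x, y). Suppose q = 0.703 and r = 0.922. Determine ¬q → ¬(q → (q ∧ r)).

0.703

¬q = 1 − 0.703 = 0.297
q ∧ r = min(0.703, 0.922) = 0.703
q → (q ∧ r) = min(1, 1 − 0.703 + 0.703) = min(1, 1.000) = 1.000
¬(q → (q ∧ r)) = 1 − 1.000 = 0.000
¬q → ¬(q → (q ∧ r)) = min(1, 1 − 0.297 + 0.000) = min(1, 0.703) = 0.703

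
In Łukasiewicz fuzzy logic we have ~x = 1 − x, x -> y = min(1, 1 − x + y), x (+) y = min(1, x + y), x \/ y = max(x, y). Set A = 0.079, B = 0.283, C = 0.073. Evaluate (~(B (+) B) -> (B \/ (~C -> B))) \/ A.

B (+) B = min(1, 0.283 + 0.283) = min(1, 0.566) = 0.566
~(B (+) B) = 1 − 0.566 = 0.434
~C = 1 − 0.073 = 0.927
~C -> B = min(1, 1 − 0.927 + 0.283) = min(1, 0.356) = 0.356
B \/ (~C -> B) = max(0.283, 0.356) = 0.356
~(B (+) B) -> (B \/ (~C -> B)) = min(1, 1 − 0.434 + 0.356) = min(1, 0.922) = 0.922
(~(B (+) B) -> (B \/ (~C -> B))) \/ A = max(0.922, 0.079) = 0.922

0.922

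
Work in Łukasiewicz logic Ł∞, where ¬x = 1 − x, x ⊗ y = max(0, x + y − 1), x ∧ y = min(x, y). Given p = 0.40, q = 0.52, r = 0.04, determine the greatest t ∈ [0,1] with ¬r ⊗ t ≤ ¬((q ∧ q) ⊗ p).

1.00

¬r = 1 − 0.04 = 0.96
So the left factor is ¬r = 0.96.
q ∧ q = min(0.52, 0.52) = 0.52
(q ∧ q) ⊗ p = max(0, 0.52 + 0.40 − 1) = max(0, -0.08) = 0.00
¬((q ∧ q) ⊗ p) = 1 − 0.00 = 1.00
So the right-hand bound is ¬((q ∧ q) ⊗ p) = 1.00.
The residuum of the Łukasiewicz t-norm gives the supremum: min(1, 1 − 0.96 + 1.00).
1 − 0.96 + 1.00 = 1.04, so t = min(1, 1.04) = 1.00.
Check: 0.96 ⊗ 1.00 = max(0, 0.96) = 0.96 ≤ 1.00.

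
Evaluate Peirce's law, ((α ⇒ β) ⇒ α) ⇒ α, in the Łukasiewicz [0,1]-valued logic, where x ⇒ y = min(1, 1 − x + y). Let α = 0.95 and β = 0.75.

α ⇒ β = min(1, 1 − 0.95 + 0.75) = min(1, 0.80) = 0.80
(α ⇒ β) ⇒ α = min(1, 1 − 0.80 + 0.95) = min(1, 1.15) = 1.00
((α ⇒ β) ⇒ α) ⇒ α = min(1, 1 − 1.00 + 0.95) = min(1, 0.95) = 0.95
(The value 0.95 < 1 shows this instance is not satisfied; not a Ł∞-tautology in general.)

0.95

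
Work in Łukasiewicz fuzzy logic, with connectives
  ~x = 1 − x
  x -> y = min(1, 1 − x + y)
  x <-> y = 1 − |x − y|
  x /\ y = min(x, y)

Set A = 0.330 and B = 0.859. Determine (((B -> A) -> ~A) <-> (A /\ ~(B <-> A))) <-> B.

0.471

B -> A = min(1, 1 − 0.859 + 0.330) = min(1, 0.471) = 0.471
~A = 1 − 0.330 = 0.670
(B -> A) -> ~A = min(1, 1 − 0.471 + 0.670) = min(1, 1.199) = 1.000
B <-> A = 1 − |0.859 − 0.330| = 1 − 0.529 = 0.471
~(B <-> A) = 1 − 0.471 = 0.529
A /\ ~(B <-> A) = min(0.330, 0.529) = 0.330
((B -> A) -> ~A) <-> (A /\ ~(B <-> A)) = 1 − |1.000 − 0.330| = 1 − 0.670 = 0.330
(((B -> A) -> ~A) <-> (A /\ ~(B <-> A))) <-> B = 1 − |0.330 − 0.859| = 1 − 0.529 = 0.471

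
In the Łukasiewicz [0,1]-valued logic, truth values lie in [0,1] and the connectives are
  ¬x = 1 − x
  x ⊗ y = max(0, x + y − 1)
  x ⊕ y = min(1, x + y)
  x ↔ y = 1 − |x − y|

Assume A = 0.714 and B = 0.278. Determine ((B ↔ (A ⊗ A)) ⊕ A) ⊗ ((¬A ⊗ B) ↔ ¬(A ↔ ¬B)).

0.992

A ⊗ A = max(0, 0.714 + 0.714 − 1) = max(0, 0.428) = 0.428
B ↔ (A ⊗ A) = 1 − |0.278 − 0.428| = 1 − 0.150 = 0.850
(B ↔ (A ⊗ A)) ⊕ A = min(1, 0.850 + 0.714) = min(1, 1.564) = 1.000
¬A = 1 − 0.714 = 0.286
¬A ⊗ B = max(0, 0.286 + 0.278 − 1) = max(0, -0.436) = 0.000
¬B = 1 − 0.278 = 0.722
A ↔ ¬B = 1 − |0.714 − 0.722| = 1 − 0.008 = 0.992
¬(A ↔ ¬B) = 1 − 0.992 = 0.008
(¬A ⊗ B) ↔ ¬(A ↔ ¬B) = 1 − |0.000 − 0.008| = 1 − 0.008 = 0.992
((B ↔ (A ⊗ A)) ⊕ A) ⊗ ((¬A ⊗ B) ↔ ¬(A ↔ ¬B)) = max(0, 1.000 + 0.992 − 1) = max(0, 0.992) = 0.992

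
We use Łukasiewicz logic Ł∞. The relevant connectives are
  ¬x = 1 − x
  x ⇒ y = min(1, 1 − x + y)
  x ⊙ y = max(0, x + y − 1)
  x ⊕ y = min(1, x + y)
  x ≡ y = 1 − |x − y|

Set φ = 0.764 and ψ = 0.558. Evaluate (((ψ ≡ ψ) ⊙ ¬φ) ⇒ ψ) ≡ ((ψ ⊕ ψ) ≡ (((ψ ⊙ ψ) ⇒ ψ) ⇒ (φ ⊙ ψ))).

0.322

ψ ≡ ψ = 1 − |0.558 − 0.558| = 1 − 0.000 = 1.000
¬φ = 1 − 0.764 = 0.236
(ψ ≡ ψ) ⊙ ¬φ = max(0, 1.000 + 0.236 − 1) = max(0, 0.236) = 0.236
((ψ ≡ ψ) ⊙ ¬φ) ⇒ ψ = min(1, 1 − 0.236 + 0.558) = min(1, 1.322) = 1.000
ψ ⊕ ψ = min(1, 0.558 + 0.558) = min(1, 1.116) = 1.000
ψ ⊙ ψ = max(0, 0.558 + 0.558 − 1) = max(0, 0.116) = 0.116
(ψ ⊙ ψ) ⇒ ψ = min(1, 1 − 0.116 + 0.558) = min(1, 1.442) = 1.000
φ ⊙ ψ = max(0, 0.764 + 0.558 − 1) = max(0, 0.322) = 0.322
((ψ ⊙ ψ) ⇒ ψ) ⇒ (φ ⊙ ψ) = min(1, 1 − 1.000 + 0.322) = min(1, 0.322) = 0.322
(ψ ⊕ ψ) ≡ (((ψ ⊙ ψ) ⇒ ψ) ⇒ (φ ⊙ ψ)) = 1 − |1.000 − 0.322| = 1 − 0.678 = 0.322
(((ψ ≡ ψ) ⊙ ¬φ) ⇒ ψ) ≡ ((ψ ⊕ ψ) ≡ (((ψ ⊙ ψ) ⇒ ψ) ⇒ (φ ⊙ ψ))) = 1 − |1.000 − 0.322| = 1 − 0.678 = 0.322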